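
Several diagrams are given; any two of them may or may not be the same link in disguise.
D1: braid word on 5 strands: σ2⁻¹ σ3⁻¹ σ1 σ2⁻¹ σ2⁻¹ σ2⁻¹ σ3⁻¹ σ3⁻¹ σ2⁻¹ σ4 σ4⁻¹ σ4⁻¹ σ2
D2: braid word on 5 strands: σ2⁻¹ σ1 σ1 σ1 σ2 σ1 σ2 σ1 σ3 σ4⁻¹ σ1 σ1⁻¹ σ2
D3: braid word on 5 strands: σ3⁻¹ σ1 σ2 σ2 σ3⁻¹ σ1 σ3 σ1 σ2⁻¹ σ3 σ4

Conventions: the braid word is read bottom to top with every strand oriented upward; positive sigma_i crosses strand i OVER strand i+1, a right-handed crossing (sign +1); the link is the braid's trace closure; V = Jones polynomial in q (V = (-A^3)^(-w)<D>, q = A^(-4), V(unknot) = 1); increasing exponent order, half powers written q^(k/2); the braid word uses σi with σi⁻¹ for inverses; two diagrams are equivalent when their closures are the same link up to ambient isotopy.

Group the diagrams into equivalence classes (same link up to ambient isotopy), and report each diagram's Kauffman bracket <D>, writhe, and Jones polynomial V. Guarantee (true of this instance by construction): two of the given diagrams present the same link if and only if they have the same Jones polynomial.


grouping into links: {D1} | {D2} | {D3}
V(D1) = -q^(-17/2) + q^(-15/2) - q^(-13/2) + q^(-11/2) - q^(-9/2) - q^(-5/2)  (w -7, c 13, <D> = A^-11 + A^-3 - A + A^5 - A^9 + A^13)
V(D2) = -q^(5/2) - q^(9/2) + q^(11/2) - q^(13/2) + q^(15/2) - q^(17/2)  [13 crossings, <D> = A^-13 - A^-9 + A^-5 - A^-1 + A^3 + A^11, w = +7]
V(D3) = -q^(1/2) - q^(5/2) - q^(7/2) + q^(13/2)  (w +5, c 11, <D> = -A^-11 + A + A^5 + A^13)
key observation: comparing 3 Jones polynomials yields 3 groups


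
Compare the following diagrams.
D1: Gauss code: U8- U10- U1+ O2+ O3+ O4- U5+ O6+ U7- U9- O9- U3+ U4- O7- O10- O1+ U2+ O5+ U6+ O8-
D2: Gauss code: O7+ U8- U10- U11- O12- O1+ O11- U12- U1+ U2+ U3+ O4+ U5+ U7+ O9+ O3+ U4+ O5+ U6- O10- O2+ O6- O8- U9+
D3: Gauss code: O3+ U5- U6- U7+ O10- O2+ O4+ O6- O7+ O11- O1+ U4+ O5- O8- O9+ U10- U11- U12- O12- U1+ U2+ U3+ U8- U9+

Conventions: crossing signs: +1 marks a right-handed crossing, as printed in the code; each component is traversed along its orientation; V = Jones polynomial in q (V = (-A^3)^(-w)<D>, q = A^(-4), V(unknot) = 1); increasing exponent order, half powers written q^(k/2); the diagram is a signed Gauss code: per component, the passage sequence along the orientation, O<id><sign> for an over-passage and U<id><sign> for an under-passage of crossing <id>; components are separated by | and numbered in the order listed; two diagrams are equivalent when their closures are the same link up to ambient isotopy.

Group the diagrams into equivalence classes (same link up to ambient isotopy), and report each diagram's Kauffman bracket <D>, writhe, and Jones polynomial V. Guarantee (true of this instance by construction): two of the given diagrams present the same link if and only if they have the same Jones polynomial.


grouping into links: {D1} | {D2} | {D3}
V(D1) = q + q^3 - q^4  (w 0, c 10, <D> = -A^-16 + A^-12 + A^-4)
V(D2) = q - q^2 + 2q^3 - q^4 + q^5 - q^6  [12 crossings, <D> = -A^-18 + A^-14 - A^-10 + 2A^-6 - A^-2 + A^2, w = +2]
V(D3) = 1  [12 crossings, <D> = 1, w = 0]
why: 3 values of V(q) split the 3 diagrams


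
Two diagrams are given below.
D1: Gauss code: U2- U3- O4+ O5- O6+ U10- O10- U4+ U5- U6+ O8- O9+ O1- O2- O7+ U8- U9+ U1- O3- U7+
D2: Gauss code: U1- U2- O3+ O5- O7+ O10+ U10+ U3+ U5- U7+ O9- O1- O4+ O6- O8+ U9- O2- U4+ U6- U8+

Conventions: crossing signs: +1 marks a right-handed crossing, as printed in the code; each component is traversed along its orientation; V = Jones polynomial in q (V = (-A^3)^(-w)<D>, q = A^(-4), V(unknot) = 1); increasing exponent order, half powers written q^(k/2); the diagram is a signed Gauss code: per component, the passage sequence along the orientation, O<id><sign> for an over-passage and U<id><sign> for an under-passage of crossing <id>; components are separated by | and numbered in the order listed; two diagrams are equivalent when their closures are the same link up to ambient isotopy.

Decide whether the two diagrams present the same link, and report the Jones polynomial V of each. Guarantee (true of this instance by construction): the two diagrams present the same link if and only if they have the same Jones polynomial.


equivalent: yes
D1 (bracket A^-6; 10 crossings at w = -2): V = 1
V(D2) = 1  (w 0, c 10, <D> = 1)
key observation: one V(q) for all 2 diagrams — one class (guaranteed)


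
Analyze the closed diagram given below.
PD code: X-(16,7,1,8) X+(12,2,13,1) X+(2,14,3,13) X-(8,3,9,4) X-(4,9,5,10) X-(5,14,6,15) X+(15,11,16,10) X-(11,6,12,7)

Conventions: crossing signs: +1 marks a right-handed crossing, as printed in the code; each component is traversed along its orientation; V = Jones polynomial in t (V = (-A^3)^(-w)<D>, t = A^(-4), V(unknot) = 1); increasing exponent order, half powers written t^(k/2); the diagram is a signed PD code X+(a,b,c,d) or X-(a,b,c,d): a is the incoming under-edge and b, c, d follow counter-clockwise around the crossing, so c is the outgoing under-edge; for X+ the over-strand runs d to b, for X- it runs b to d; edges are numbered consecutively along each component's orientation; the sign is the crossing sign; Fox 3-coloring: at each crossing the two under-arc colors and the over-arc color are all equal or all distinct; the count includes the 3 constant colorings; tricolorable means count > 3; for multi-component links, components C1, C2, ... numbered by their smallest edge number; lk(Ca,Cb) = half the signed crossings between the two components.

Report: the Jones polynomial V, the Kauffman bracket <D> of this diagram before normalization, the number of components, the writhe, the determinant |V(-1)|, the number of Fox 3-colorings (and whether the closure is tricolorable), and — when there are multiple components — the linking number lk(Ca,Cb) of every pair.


V = -t^-5 + t^-4 - t^-3 + 2t^-2 - t^-1 + 2 - t
<D> = -A^-10 + 2A^-6 - A^-2 + 2A^2 - A^6 + A^10 - A^14 (w = -2)
1 component over 8 crossings, w = -2
9 Fox colorings among 3^8, |V(-1)| = 9: tricolorable
why: the span of V is 6, forcing >= 6 crossings in any diagram


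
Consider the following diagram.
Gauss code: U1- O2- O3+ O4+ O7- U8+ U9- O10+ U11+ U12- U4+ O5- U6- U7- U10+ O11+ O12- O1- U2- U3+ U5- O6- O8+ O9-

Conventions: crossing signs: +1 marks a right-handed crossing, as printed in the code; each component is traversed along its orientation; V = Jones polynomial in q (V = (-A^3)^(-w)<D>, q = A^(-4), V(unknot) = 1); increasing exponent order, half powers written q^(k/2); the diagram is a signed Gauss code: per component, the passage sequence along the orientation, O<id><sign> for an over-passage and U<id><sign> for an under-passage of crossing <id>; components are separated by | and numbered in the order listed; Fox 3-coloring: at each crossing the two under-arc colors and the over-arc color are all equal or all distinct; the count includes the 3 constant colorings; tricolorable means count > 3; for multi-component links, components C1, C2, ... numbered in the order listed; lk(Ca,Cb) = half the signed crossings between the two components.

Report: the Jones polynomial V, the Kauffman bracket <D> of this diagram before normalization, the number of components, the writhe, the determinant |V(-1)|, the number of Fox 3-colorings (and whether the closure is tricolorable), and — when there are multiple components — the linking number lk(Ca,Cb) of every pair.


Jones polynomial: V(q) = -q^-4 + q^-3 + q^-1
<D> = A^-2 + A^6 - A^10; writhe -2
components 1, writhe -2 (12 crossings)
3-colorings: 9 of 3^12, det 3 — tricolorable
note: det 3 = |V(-1)|; divisible by 3, so tricolorable


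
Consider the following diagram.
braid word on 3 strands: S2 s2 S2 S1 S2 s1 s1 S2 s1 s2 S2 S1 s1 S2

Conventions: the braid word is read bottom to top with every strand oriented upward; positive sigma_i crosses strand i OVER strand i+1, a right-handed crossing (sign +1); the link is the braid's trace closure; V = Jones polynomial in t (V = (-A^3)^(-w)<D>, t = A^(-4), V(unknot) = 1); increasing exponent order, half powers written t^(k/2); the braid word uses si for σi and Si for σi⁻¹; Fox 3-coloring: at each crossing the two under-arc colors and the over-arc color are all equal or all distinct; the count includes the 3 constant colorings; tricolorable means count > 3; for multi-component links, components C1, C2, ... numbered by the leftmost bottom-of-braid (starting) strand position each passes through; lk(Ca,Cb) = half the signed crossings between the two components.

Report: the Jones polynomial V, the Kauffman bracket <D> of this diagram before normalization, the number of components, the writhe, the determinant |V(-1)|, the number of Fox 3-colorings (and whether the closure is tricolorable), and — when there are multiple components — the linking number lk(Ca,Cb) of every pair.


V(t) = t^-3 + t^-2 + t^-1 + 1
bracket: A^-6 + A^-2 + A^2 + A^6, w = -2
3 components, writhe -2, over 14 crossings
lk(C1,C2) = -1
linking number lk(C1,C3) = 0
lk(C2,C3): 0
det 0, colorings 9 of 3^14 — tricolorable
observation: summing lk over 3 pairs gives -1


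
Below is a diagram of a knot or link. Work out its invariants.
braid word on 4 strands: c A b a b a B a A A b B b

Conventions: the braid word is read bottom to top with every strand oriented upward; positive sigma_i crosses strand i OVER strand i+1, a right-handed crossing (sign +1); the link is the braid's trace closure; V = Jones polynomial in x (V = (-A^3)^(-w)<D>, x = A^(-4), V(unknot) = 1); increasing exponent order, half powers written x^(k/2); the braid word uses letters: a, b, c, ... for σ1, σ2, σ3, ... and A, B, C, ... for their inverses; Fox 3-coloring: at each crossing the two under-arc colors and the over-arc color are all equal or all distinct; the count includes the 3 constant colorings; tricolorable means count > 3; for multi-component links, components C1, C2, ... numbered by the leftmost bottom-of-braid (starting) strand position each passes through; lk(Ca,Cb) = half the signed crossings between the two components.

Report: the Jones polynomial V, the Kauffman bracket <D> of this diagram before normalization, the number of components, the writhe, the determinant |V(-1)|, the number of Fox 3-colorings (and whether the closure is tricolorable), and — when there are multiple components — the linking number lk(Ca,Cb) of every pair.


Jones polynomial: V(x) = x + x^3 - x^4
<D> = A^-7 - A^-3 - A^5; writhe +3
components 1, writhe +3 (13 crossings)
3-colorings: 9 of 3^13, det 3 — tricolorable
note: the span of V is 3, forcing >= 3 crossings in any diagram


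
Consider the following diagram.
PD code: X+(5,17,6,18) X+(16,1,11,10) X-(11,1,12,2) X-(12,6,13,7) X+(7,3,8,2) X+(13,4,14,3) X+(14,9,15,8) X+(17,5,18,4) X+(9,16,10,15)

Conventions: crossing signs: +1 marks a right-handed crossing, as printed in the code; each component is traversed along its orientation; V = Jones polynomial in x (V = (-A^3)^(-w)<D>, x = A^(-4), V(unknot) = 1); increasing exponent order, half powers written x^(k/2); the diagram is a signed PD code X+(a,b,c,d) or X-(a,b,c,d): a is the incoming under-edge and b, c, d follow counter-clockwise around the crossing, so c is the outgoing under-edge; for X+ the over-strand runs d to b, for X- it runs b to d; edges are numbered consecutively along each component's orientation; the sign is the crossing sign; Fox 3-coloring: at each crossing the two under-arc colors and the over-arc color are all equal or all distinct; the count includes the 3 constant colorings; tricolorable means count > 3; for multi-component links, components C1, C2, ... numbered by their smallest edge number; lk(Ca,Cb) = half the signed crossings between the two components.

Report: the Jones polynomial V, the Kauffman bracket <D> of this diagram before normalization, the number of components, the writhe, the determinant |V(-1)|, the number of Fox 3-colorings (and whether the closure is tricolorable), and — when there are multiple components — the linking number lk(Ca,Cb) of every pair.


Jones polynomial: V(x) = x + 2x^3 + x^5
<D> = -A^-5 - 2A^3 - A^11; writhe +5
components 3, writhe +5 (9 crossings)
linking number lk(C1,C2) = +1
lk(C1,C3): +1
lk(C2,C3) = 0
3-colorings: 3 of 3^9, det 4 — not tricolorable
note: the 3 component pairs carry total linking +2


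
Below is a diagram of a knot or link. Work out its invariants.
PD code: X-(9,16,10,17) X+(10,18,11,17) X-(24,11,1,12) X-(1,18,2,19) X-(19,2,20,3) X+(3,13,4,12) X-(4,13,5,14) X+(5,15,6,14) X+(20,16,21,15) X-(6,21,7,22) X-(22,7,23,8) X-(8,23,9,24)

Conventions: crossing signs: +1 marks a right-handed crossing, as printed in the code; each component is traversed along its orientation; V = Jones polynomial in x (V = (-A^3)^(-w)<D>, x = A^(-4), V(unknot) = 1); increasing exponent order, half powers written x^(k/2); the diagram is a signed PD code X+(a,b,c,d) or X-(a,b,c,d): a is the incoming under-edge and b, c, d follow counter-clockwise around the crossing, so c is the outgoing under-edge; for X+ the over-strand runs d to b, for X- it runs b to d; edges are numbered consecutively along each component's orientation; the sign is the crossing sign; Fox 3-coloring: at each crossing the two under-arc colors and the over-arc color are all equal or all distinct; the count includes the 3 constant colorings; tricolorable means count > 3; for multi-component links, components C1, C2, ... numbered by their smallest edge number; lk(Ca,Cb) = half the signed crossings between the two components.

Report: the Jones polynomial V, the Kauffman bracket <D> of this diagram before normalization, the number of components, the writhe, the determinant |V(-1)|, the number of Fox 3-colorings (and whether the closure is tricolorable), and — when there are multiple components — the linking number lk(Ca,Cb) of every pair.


V = -x^-7 + x^-6 - x^-5 + x^-4 + x^-2
<D> = A^-4 + A^4 - A^8 + A^12 - A^16 (w = -4)
1 component over 12 crossings, w = -4
3 Fox colorings among 3^12, |V(-1)| = 5: not tricolorable
why: w = -4 (over 12 crossings) is diagram-only; (-A^3)^(4) removes it from V


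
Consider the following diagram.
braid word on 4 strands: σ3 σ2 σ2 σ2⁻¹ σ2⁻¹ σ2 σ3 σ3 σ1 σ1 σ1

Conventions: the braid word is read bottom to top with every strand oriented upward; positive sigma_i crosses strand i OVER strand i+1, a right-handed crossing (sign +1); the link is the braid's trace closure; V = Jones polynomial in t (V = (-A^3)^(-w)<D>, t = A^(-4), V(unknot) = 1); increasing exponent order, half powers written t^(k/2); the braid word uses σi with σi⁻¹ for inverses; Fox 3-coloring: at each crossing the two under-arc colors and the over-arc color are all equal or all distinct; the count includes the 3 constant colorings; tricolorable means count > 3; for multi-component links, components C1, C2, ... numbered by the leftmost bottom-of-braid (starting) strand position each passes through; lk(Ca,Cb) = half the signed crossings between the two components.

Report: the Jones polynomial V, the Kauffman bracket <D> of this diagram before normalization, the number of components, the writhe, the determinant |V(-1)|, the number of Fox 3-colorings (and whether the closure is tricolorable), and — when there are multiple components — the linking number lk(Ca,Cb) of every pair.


V(t) = t^2 + 2t^4 - 2t^5 + t^6 - 2t^7 + t^8
bracket: -A^-11 + 2A^-7 - A^-3 + 2A - 2A^5 - A^13, w = +7
1 component, writhe +7, over 11 crossings
det 9, colorings 27 of 3^11 — tricolorable
observation: w = +7 shifts under R1 moves; the (-A^3)^(-7) factor cancels that in V


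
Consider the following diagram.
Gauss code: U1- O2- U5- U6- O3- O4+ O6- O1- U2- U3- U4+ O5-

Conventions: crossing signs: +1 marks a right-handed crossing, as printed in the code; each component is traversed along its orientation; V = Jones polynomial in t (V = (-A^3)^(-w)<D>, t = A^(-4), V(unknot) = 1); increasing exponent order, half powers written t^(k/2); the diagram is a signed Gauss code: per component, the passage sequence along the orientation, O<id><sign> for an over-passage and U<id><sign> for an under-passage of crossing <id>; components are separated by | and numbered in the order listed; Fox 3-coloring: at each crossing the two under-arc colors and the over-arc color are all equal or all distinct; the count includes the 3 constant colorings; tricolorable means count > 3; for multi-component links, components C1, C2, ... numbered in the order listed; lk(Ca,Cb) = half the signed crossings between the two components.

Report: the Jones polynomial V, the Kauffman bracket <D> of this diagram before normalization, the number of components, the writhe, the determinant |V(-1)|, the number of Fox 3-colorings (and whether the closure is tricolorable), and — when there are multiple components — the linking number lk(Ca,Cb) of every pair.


V = -t^-4 + t^-3 + t^-1
<D> = A^-8 + 1 - A^4 (w = -4)
1 component over 6 crossings, w = -4
9 Fox colorings among 3^6, |V(-1)| = 3: tricolorable
why: w = -4 shifts under R1 moves; the (-A^3)^(4) factor cancels that in V


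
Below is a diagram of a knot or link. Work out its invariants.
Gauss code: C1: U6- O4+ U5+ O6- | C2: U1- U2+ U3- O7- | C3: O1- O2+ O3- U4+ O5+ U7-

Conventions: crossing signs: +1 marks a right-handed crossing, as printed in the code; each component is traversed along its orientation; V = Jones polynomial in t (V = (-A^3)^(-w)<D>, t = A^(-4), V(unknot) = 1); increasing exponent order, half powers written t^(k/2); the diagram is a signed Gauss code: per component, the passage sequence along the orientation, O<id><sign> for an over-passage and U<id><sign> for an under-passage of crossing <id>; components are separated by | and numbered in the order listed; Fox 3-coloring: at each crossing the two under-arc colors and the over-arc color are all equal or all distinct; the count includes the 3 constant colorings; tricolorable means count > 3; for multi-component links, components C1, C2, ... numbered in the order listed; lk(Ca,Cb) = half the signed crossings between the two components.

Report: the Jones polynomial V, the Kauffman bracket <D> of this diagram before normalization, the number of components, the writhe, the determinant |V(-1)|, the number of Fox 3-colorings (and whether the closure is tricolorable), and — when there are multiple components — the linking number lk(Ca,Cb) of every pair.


Jones polynomial: V(t) = t^-2 + 2 + t^2
<D> = -A^-11 - 2A^-3 - A^5; writhe -1
components 3, writhe -1 (7 crossings)
linking number lk(C1,C2) = 0
lk(C1,C3): +1
lk(C2,C3) = -1
3-colorings: 3 of 3^7, det 4 — not tricolorable
note: palindromic: swapping t for 1/t fixes V


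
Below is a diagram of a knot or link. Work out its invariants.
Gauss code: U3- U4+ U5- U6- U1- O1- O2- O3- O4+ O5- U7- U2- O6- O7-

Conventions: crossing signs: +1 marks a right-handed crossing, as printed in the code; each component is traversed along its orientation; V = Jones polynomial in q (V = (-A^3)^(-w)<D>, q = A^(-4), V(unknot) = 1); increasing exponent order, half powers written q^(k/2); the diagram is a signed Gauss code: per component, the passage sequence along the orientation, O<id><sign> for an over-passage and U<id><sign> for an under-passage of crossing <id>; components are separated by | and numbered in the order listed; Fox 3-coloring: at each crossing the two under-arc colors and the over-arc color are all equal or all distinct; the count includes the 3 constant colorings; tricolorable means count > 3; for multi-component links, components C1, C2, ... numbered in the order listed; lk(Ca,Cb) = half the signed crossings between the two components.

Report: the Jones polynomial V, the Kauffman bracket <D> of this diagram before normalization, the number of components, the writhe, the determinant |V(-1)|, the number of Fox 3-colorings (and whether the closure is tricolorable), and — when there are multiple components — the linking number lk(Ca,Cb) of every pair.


V(q) = -q^-4 + q^-3 + q^-1
bracket: -A^-11 - A^-3 + A, w = -5
1 component, writhe -5, over 7 crossings
det 3, colorings 9 of 3^7 — tricolorable
observation: det 3 = |V(-1)|; divisible by 3, so tricolorable


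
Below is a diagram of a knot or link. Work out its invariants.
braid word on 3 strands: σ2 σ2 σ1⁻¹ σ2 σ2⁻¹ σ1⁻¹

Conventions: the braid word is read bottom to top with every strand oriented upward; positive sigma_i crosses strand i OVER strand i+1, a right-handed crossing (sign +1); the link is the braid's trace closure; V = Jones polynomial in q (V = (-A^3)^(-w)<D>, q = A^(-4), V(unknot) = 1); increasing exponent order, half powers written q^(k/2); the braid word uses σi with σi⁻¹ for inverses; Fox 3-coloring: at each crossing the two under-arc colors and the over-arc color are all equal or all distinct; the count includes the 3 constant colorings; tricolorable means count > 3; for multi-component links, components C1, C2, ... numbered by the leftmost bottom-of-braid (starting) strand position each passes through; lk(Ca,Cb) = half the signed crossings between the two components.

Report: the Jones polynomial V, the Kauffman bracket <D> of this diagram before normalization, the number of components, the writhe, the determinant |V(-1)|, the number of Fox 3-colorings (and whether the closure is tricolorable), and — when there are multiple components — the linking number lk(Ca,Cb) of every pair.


V = q^-2 + 2 + q^2
<D> = A^-8 + 2 + A^8 (w = 0)
3 components over 6 crossings, w = 0
lk(C1,C2): -1
lk(C1,C3) = 0
linking number lk(C2,C3) = +1
3 Fox colorings among 3^6, |V(-1)| = 4: not tricolorable
why: w = 0 (over 6 crossings) is diagram-only; (-A^3)^(0) removes it from V


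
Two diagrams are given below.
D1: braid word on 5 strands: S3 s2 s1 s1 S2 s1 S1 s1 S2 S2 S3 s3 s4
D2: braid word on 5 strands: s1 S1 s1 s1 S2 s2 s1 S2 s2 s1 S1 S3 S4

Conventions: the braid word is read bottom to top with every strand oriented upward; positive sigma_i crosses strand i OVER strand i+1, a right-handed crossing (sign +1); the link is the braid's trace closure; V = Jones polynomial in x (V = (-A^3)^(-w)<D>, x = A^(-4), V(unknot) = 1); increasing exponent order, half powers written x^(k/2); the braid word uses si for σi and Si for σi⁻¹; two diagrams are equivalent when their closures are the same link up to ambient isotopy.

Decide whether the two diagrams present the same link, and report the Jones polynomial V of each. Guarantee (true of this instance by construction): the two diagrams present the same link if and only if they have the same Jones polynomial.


equivalent: no
D1 (bracket -A^-11 + 2A^-7 - A^-3 + 2A - A^5 + A^9; 13 crossings at w = +1): V = -x^(-3/2) + x^(-1/2) - 2x^(1/2) + x^(3/2) - 2x^(5/2) + x^(7/2)
V(D2) = -x^(1/2) - x^(3/2) - x^(5/2) + x^(9/2)  [13 crossings, <D> = -A^-15 + A^-7 + A^-3 + A, w = +1]
observation: 2 classes among 2 diagrams; unequal V(x) rules out equality


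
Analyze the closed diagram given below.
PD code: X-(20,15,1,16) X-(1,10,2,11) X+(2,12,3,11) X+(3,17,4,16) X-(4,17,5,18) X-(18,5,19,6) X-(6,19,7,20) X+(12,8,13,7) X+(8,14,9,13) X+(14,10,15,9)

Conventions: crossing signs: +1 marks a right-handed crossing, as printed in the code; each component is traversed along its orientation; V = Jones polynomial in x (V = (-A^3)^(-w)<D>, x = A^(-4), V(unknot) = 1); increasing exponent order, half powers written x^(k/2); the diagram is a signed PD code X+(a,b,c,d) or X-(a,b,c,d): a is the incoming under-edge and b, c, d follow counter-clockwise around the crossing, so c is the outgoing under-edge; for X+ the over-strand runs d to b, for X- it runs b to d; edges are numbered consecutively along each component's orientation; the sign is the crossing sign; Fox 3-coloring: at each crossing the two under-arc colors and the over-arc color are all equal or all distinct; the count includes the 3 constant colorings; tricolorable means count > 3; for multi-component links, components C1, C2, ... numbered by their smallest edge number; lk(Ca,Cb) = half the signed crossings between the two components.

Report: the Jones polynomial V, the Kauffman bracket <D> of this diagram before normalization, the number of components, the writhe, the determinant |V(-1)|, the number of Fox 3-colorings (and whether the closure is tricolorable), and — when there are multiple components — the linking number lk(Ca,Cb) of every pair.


V = -x^-3 + x^-2 - x^-1 + 3 - x + x^2 - x^3
<D> = -A^-12 + A^-8 - A^-4 + 3 - A^4 + A^8 - A^12 (w = 0)
1 component over 10 crossings, w = 0
27 Fox colorings among 3^10, |V(-1)| = 9: tricolorable
why: V is palindromic (span 6, det 9): x -> 1/x fixes it; necessary, not sufficient, for amphichirality


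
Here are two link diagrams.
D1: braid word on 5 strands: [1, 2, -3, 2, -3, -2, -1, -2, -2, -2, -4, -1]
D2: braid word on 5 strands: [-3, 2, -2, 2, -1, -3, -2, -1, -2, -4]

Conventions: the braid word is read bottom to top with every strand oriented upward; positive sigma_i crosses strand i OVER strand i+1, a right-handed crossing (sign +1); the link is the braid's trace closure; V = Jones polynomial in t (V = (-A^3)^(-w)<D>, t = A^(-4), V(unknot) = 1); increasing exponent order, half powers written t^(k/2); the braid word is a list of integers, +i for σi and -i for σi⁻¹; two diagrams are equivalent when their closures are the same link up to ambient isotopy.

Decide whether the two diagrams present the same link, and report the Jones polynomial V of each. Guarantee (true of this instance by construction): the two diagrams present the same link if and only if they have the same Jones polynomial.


equivalent: yes
V(D1) = -t^-6 + t^-5 - t^-4 + 2t^-3 - t^-2 + t^-1  (w -6, c 12, <D> = A^-14 - A^-10 + 2A^-6 - A^-2 + A^2 - A^6)
V(D2) = -t^-6 + t^-5 - t^-4 + 2t^-3 - t^-2 + t^-1  [10 crossings, <D> = A^-14 - A^-10 + 2A^-6 - A^-2 + A^2 - A^6, w = -6]
key observation: D2 (10 crossings) and D1 (12) are Markov-related braid presentations


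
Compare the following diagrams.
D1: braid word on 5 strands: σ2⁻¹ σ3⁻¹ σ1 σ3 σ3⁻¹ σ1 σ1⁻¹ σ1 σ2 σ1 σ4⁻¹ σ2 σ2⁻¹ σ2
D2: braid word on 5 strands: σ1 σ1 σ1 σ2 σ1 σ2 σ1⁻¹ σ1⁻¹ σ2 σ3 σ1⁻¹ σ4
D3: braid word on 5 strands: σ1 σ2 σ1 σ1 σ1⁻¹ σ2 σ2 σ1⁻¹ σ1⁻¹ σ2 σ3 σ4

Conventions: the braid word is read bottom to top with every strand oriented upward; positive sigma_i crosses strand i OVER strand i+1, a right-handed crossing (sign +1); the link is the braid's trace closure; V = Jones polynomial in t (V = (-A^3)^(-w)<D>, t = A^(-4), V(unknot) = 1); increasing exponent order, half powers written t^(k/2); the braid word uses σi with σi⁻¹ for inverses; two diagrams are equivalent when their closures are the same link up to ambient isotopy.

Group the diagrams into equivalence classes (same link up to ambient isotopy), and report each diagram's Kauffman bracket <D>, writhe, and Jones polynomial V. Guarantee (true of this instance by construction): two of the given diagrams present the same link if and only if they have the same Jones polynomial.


classes: {D1} | {D2, D3}
V(D1) = t + t^3 - t^4  [14 crossings, <D> = -A^-10 + A^-6 + A^2, w = +2]
V(D2) = t - t^2 + 2t^3 - t^4 + t^5 - t^6  (w +6, c 12, <D> = -A^-6 + A^-2 - A^2 + 2A^6 - A^10 + A^14)
V(D3) = t - t^2 + 2t^3 - t^4 + t^5 - t^6  (w +6, c 12, <D> = -A^-6 + A^-2 - A^2 + 2A^6 - A^10 + A^14)
insight: V(t) takes 2 values over 3 diagrams, fixing the grouping


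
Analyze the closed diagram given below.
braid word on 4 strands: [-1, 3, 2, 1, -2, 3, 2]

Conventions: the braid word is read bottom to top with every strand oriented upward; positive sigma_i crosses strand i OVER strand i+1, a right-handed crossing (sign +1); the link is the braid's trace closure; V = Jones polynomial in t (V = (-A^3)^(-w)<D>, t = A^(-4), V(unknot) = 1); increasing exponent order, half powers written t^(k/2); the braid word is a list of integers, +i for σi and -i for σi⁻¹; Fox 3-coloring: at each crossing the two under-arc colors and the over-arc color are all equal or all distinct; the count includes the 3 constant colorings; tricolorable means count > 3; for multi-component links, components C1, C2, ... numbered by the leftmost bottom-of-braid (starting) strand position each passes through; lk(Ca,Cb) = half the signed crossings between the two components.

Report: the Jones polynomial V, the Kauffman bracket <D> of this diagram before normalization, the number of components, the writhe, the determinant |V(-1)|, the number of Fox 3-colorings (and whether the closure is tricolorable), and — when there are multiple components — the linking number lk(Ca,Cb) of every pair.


V = 1
<D> = -A^9 (w = +3)
1 component over 7 crossings, w = +3
3 Fox colorings among 3^7, |V(-1)| = 1: not tricolorable
why: w = +3 (over 7 crossings) is diagram-only; (-A^3)^(-3) removes it from V


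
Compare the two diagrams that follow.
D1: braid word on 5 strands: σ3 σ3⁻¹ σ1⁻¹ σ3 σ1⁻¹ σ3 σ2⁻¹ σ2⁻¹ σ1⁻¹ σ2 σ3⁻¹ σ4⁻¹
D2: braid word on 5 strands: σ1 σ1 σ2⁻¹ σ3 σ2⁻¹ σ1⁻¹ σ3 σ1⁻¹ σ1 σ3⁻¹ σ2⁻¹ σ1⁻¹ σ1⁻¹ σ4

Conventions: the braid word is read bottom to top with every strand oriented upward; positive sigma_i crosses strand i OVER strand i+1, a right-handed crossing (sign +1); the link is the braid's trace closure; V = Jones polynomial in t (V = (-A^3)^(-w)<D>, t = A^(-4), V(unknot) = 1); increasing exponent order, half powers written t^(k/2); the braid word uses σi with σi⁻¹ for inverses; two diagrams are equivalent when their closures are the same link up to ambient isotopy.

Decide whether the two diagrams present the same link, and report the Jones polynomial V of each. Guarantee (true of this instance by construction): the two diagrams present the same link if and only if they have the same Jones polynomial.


equivalent: no
V(D1) = -t^-6 + t^-5 - t^-4 + 2t^-3 - t^-2 + t^-1  (w -4, c 12, <D> = A^-8 - A^-4 + 2 - A^4 + A^8 - A^12)
V(D2) = -t^-4 + t^-3 + t^-1  (w -2, c 14, <D> = A^-2 + A^6 - A^10)
why: 2 values of V(t) split the 2 diagrams


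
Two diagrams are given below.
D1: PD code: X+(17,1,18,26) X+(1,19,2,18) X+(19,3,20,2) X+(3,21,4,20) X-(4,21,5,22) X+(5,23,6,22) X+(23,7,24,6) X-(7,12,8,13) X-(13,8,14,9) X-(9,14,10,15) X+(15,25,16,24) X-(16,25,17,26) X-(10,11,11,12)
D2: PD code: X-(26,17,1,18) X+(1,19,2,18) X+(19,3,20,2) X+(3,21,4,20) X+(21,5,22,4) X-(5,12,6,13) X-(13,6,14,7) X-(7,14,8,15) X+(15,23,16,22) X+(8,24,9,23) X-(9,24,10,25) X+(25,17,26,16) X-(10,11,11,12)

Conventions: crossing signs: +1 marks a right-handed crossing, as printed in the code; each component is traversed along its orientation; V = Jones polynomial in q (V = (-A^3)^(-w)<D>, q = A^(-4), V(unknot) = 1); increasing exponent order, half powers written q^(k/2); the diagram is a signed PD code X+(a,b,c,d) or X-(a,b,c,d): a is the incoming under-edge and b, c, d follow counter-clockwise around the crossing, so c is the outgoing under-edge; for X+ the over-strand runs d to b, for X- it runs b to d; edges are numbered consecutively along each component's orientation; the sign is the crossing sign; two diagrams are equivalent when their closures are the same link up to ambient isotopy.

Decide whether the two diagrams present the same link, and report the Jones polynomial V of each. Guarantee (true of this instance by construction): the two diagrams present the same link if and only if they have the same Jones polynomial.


equivalent: yes
V(D1) = -q^-2 + q^-1 - 1 + 3q - 2q^2 + 3q^3 - 2q^4 + q^5 - q^6  (w +1, c 13, <D> = A^-21 - A^-17 + 2A^-13 - 3A^-9 + 2A^-5 - 3A^-1 + A^3 - A^7 + A^11)
V(D2) = -q^-2 + q^-1 - 1 + 3q - 2q^2 + 3q^3 - 2q^4 + q^5 - q^6  (w +1, c 13, <D> = A^-21 - A^-17 + 2A^-13 - 3A^-9 + 2A^-5 - 3A^-1 + A^3 - A^7 + A^11)
why: all 2 diagrams share one V(q), hence one class


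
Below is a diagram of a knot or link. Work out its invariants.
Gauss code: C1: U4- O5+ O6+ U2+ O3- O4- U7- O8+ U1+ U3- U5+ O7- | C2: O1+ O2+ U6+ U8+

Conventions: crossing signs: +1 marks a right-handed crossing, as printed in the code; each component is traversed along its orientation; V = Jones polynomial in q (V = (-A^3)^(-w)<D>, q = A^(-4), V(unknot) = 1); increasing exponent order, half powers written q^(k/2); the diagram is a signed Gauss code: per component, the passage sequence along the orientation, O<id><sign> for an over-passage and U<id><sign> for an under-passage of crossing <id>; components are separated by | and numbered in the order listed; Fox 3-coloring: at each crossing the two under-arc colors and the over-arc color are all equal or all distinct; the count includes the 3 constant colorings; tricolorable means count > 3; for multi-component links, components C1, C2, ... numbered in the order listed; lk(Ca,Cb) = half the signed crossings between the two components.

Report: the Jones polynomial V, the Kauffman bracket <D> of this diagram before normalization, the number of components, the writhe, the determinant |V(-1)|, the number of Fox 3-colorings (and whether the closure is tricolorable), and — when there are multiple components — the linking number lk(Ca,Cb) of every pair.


V = -q^(-3/2) + 2q^(-1/2) - 2q^(1/2) + 2q^(3/2) - 3q^(5/2) + q^(7/2) - q^(9/2)
<D> = -A^-12 + A^-8 - 3A^-4 + 2 - 2A^4 + 2A^8 - A^12 (w = +2)
2 components over 8 crossings, w = +2
lk(C1,C2): +2
9 Fox colorings among 3^8, |V(-1)| = 12: tricolorable
why: det 12 = |V(-1)|; divisible by 3, so tricolorable


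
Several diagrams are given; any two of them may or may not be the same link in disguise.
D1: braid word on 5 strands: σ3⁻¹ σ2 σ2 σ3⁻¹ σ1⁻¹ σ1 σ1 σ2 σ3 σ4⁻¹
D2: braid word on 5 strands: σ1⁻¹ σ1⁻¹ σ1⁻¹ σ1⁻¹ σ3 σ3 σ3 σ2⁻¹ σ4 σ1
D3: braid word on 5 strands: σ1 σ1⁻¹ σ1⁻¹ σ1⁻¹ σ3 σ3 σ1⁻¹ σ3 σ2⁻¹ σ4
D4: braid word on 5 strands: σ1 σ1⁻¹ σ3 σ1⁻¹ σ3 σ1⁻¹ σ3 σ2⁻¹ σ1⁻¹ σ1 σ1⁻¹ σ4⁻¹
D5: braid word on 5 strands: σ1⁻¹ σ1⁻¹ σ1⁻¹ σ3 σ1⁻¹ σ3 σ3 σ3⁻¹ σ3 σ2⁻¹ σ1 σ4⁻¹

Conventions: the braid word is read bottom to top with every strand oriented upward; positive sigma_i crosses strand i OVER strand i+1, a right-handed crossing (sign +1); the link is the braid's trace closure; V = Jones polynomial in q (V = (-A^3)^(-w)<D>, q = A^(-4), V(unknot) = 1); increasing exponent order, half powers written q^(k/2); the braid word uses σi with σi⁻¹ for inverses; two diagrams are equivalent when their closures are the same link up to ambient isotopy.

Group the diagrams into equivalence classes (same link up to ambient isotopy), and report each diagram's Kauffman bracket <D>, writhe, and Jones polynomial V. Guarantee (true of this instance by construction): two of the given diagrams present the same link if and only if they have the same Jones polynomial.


classes: {D1} | {D2, D3, D4, D5}
V(D1) = q + q^3 - q^4  [10 crossings, <D> = -A^-10 + A^-6 + A^2, w = +2]
V(D2) = -q^-3 + q^-2 - q^-1 + 3 - q + q^2 - q^3  [10 crossings, <D> = -A^-12 + A^-8 - A^-4 + 3 - A^4 + A^8 - A^12, w = 0]
V(D3) = -q^-3 + q^-2 - q^-1 + 3 - q + q^2 - q^3  (w 0, c 10, <D> = -A^-12 + A^-8 - A^-4 + 3 - A^4 + A^8 - A^12)
V(D4) = -q^-3 + q^-2 - q^-1 + 3 - q + q^2 - q^3  [12 crossings, <D> = -A^-18 + A^-14 - A^-10 + 3A^-6 - A^-2 + A^2 - A^6, w = -2]
V(D5) = -q^-3 + q^-2 - q^-1 + 3 - q + q^2 - q^3  [12 crossings, <D> = -A^-18 + A^-14 - A^-10 + 3A^-6 - A^-2 + A^2 - A^6, w = -2]
insight: 2 classes among 5 diagrams; unequal V(q) rules out equality


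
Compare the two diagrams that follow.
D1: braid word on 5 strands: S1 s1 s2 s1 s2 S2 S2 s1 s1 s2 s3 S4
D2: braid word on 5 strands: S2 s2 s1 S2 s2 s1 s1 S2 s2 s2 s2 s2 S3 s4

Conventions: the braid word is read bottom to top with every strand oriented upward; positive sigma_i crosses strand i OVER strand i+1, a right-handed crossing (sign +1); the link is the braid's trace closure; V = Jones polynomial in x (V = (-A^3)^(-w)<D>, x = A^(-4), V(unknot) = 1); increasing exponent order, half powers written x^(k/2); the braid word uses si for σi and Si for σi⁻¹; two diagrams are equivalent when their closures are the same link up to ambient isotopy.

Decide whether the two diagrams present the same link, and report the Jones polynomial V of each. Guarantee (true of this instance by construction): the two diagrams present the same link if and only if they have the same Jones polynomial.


equivalent: no
V(D1) = x - x^2 + 2x^3 - x^4 + x^5 - x^6  (w +4, c 12, <D> = -A^-12 + A^-8 - A^-4 + 2 - A^4 + A^8)
V(D2) = x^2 + 2x^4 - 2x^5 + x^6 - 2x^7 + x^8  (w +6, c 14, <D> = A^-14 - 2A^-10 + A^-6 - 2A^-2 + 2A^2 + A^10)
why: comparing 2 Jones polynomials yields 2 groups


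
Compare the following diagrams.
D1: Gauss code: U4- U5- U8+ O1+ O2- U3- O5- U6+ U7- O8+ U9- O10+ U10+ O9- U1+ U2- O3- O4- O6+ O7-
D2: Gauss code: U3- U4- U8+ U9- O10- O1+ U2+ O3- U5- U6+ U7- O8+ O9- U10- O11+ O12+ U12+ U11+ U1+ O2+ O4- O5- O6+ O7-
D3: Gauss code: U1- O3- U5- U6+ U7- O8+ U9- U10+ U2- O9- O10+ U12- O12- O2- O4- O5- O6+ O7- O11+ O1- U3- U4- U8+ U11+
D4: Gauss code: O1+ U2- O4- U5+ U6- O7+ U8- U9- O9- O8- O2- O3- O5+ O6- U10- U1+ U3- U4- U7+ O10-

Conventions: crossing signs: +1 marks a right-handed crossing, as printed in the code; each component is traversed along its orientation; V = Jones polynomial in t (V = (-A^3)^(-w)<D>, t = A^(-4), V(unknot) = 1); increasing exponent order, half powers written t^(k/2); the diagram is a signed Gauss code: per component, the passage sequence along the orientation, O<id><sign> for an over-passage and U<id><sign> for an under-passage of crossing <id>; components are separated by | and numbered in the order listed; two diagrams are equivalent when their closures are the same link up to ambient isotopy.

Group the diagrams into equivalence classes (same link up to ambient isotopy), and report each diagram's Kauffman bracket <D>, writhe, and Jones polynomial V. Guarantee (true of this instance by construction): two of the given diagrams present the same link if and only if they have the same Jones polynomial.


classes: {D1, D2, D3, D4}
V(D1) = 1  [10 crossings, <D> = A^-6, w = -2]
D2 (bracket 1; 12 crossings at w = 0): V = 1
V(D3) = 1  [12 crossings, <D> = A^-12, w = -4]
V(D4) = 1  [10 crossings, <D> = A^-12, w = -4]
note: one V(t) for all 4 diagrams — one class (guaranteed)


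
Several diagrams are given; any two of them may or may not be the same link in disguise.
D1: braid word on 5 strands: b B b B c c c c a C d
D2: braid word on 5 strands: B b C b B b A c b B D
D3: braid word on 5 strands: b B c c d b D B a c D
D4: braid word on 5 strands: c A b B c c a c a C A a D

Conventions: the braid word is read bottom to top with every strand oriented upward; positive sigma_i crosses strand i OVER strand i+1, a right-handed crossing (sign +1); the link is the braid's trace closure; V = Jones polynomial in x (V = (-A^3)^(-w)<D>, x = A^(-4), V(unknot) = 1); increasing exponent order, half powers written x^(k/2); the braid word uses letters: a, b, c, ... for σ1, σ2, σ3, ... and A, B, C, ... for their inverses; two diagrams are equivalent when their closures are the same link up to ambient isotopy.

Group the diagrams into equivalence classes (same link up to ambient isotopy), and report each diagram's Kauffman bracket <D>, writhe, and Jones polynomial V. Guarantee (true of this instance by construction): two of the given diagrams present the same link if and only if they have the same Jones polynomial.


grouping into links: {D1, D3, D4} | {D2}
V(D1) = -x^(1/2) - x^(3/2) - x^(5/2) + x^(9/2)  (w +5, c 11, <D> = -A^-3 + A^5 + A^9 + A^13)
D2 (bracket A^-5 + A^-1; 11 crossings at w = -1): V = -x^(-1/2) - x^(1/2)
V(D3) = -x^(1/2) - x^(3/2) - x^(5/2) + x^(9/2)  [11 crossings, <D> = -A^-9 + A^-1 + A^3 + A^7, w = +3]
V(D4) = -x^(1/2) - x^(3/2) - x^(5/2) + x^(9/2)  (w +3, c 13, <D> = -A^-9 + A^-1 + A^3 + A^7)
why: comparing 4 Jones polynomials yields 2 groups


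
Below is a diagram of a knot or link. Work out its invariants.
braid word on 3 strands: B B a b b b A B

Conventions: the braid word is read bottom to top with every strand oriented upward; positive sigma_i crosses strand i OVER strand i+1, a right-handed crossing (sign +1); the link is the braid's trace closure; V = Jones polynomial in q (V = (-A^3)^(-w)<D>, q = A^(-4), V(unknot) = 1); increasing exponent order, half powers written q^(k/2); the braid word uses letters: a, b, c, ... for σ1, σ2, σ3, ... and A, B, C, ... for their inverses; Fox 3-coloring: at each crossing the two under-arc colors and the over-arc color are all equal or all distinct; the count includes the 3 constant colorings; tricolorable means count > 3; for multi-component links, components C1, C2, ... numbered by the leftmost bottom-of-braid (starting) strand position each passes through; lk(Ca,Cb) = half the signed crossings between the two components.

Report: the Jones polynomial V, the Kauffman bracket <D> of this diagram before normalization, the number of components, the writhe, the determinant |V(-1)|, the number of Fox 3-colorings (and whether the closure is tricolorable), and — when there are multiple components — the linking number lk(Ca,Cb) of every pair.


V = -q^-3 + q^-2 - q^-1 + 3 - q + q^2 - q^3
<D> = -A^-12 + A^-8 - A^-4 + 3 - A^4 + A^8 - A^12 (w = 0)
1 component over 8 crossings, w = 0
27 Fox colorings among 3^8, |V(-1)| = 9: tricolorable
why: det 9 = |V(-1)|; divisible by 3, so tricolorable
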